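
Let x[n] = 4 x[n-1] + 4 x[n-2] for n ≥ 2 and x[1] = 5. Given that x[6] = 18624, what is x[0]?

Let x[0] = v.
x[2] = 20 + 4v
x[3] = 100 + 16v
x[4] = 480 + 80v
x[5] = 2320 + 384v
x[6] = 11200 + 1856v
So 11200 + 1856v = 18624, giving v = 4.

4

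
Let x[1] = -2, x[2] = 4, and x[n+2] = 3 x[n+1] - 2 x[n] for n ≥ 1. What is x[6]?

184

x[3] = 3(4) - 2(-2) = 16
x[4] = 3(16) - 2(4) = 40
x[5] = 3(40) - 2(16) = 88
x[6] = 3(88) - 2(40) = 184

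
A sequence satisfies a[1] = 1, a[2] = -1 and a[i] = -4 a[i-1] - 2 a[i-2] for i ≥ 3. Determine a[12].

a[3] = -4(-1) - 2(1) = 2
a[4] = -4(2) - 2(-1) = -6
a[5] = -4(-6) - 2(2) = 20
a[6] = -4(20) - 2(-6) = -68
a[7] = -4(-68) - 2(20) = 232
a[8] = -4(232) - 2(-68) = -792
a[9] = -4(-792) - 2(232) = 2704
a[10] = -4(2704) - 2(-792) = -9232
a[11] = -4(-9232) - 2(2704) = 31520
a[12] = -4(31520) - 2(-9232) = -107616

-107616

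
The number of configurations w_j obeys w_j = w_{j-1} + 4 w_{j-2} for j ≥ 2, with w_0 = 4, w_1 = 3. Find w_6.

w_2 = 3 + 4(4) = 19
w_3 = 19 + 4(3) = 31
w_4 = 31 + 4(19) = 107
w_5 = 107 + 4(31) = 231
w_6 = 231 + 4(107) = 659

659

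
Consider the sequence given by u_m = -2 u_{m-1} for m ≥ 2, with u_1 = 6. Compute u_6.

u_2 = -2·6 = -12
u_3 = -2·(-12) = 24
u_4 = -2·24 = -48
u_5 = -2·(-48) = 96
u_6 = -2·96 = -192

-192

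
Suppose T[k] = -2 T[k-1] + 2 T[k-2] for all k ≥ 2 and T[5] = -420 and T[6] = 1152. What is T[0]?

Rearranging, T[k-2] = (T[k] + 2 T[k-1]) / 2.
T[4] = (1152 + 2·(-420)) / 2 = 312/2 = 156
T[3] = (-420 + 2·156) / 2 = -108/2 = -54
T[2] = (156 + 2·(-54)) / 2 = 48/2 = 24
T[1] = (-54 + 2·24) / 2 = -6/2 = -3
T[0] = (24 + 2·(-3)) / 2 = 18/2 = 9

9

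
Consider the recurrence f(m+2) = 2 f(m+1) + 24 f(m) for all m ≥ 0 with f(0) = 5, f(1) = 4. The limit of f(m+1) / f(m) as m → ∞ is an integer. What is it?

The characteristic equation is r^2 - 2r - 24 = 0, which factors as (r - 6)(r + 4) = 0.
So the roots are 6 and -4. Since |6| > |-4| and the coefficient of 6^m is non-zero, the ratio tends to 6.

6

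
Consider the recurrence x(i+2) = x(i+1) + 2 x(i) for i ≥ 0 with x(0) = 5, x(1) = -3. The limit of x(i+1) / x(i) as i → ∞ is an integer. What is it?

2

The characteristic equation is r^2 - r - 2 = 0, which factors as (r - 2)(r + 1) = 0.
So the roots are 2 and -1. Since |2| > |-1| and the coefficient of 2^i is non-zero, the ratio tends to 2.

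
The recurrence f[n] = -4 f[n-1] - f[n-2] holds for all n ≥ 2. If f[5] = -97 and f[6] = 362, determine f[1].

Rearranging, f[n-2] = -(f[n] + 4 f[n-1]).
f[4] = -(362 + 4*(-97)) = 26
f[3] = -(-97 + 4*26) = -7
f[2] = -(26 + 4*(-7)) = 2
f[1] = -(-7 + 4*2) = -1

-1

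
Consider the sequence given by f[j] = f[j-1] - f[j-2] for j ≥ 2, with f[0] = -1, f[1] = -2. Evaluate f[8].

f[2] = (-2) - (-1) = -1
f[3] = (-1) - (-2) = 1
f[4] = 1 - (-1) = 2
f[5] = 2 - 1 = 1
f[6] = 1 - 2 = -1
f[7] = (-1) - 1 = -2
f[8] = (-2) - (-1) = -1

-1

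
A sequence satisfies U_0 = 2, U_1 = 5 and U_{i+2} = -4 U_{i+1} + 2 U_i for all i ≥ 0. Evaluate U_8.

-128608

U_2 = -4(5) + 2(2) = -16
U_3 = -4(-16) + 2(5) = 74
U_4 = -4(74) + 2(-16) = -328
U_5 = -4(-328) + 2(74) = 1460
U_6 = -4(1460) + 2(-328) = -6496
U_7 = -4(-6496) + 2(1460) = 28904
U_8 = -4(28904) + 2(-6496) = -128608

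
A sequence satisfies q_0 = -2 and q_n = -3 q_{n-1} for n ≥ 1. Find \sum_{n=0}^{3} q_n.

40

q_1 = -3(-2) = 6
q_2 = -3(6) = -18
q_3 = -3(-18) = 54
Sum = (-2) + 6 + (-18) + 54 = 40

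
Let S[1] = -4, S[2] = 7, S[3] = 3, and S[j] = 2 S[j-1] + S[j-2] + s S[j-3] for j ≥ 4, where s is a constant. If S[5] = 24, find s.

S[4] = 13 - 4s
S[5] = 29 - s
So 29 - s = 24, giving s = 5.

5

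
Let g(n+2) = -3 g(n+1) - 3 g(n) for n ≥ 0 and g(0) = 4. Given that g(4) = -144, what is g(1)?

Let g(1) = v.
g(2) = -12 - 3v
g(3) = 36 + 6v
g(4) = -72 - 9v
So -72 - 9v = -144, giving v = 8.

8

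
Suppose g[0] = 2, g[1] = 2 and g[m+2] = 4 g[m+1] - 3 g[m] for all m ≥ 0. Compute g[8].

g[2] = 4·2 - 3·2 = 2
g[3] = 4·2 - 3·2 = 2
g[4] = 4·2 - 3·2 = 2
g[5] = 4·2 - 3·2 = 2
g[6] = 4·2 - 3·2 = 2
g[7] = 4·2 - 3·2 = 2
g[8] = 4·2 - 3·2 = 2

2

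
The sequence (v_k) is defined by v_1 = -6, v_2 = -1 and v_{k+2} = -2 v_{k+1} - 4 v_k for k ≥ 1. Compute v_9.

v_3 = -2·(-1) - 4·(-6) = 26
v_4 = -2·26 - 4·(-1) = -48
v_5 = -2·(-48) - 4·26 = -8
v_6 = -2·(-8) - 4·(-48) = 208
v_7 = -2·208 - 4·(-8) = -384
v_8 = -2·(-384) - 4·208 = -64
v_9 = -2·(-64) - 4·(-384) = 1664

1664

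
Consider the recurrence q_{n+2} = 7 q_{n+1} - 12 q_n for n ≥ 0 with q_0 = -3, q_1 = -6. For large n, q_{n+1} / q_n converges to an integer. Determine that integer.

The characteristic equation is r^2 - 7r + 12 = 0, which factors as (r - 4)(r - 3) = 0.
So the roots are 4 and 3. Since |4| > |3| and the coefficient of 4^n is non-zero, the ratio tends to 4.

4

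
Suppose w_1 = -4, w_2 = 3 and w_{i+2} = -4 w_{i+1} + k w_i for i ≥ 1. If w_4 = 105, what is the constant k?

3

w_3 = -12 - 4k
w_4 = 48 + 19k
So 48 + 19k = 105, giving k = 3.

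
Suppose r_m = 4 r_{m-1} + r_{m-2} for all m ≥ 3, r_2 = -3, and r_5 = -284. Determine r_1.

-4

Let r_1 = w.
r_3 = -12 + w
r_4 = -51 + 4w
r_5 = -216 + 17w
So -216 + 17w = -284, giving w = -4.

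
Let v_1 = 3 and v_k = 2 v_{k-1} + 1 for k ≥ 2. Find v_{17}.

The fixed point is 1/(1 - 2) = -1, so v_k + 1 = 2(v_{k-1} + 1).
Hence v_k = 4·2^{k-1} - 1.
v_{17} = 4·2^{16} - 1 = 4·65536 - 1 = 262143.

262143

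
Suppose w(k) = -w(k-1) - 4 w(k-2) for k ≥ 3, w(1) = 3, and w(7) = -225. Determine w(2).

5

Let w(2) = z.
w(3) = -12 - z
w(4) = 12 - 3z
w(5) = 36 + 7z
w(6) = -84 + 5z
w(7) = -60 - 33z
So -60 - 33z = -225, giving z = 5.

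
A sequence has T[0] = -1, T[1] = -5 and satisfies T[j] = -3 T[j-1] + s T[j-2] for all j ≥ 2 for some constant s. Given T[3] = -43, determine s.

-1

T[2] = 15 - s
T[3] = -45 - 2s
So -45 - 2s = -43, giving s = -1.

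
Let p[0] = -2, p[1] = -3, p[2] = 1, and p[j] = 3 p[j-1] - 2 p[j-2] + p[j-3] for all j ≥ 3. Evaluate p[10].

2341

p[3] = 3(1) - 2(-3) + (-2) = 7
p[4] = 3(7) - 2(1) + (-3) = 16
p[5] = 3(16) - 2(7) + 1 = 35
p[6] = 3(35) - 2(16) + 7 = 80
p[7] = 3(80) - 2(35) + 16 = 186
p[8] = 3(186) - 2(80) + 35 = 433
p[9] = 3(433) - 2(186) + 80 = 1007
p[10] = 3(1007) - 2(433) + 186 = 2341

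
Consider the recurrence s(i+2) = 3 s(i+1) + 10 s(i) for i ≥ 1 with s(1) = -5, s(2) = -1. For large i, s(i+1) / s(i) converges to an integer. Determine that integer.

5

The characteristic equation is r^2 - 3r - 10 = 0, which factors as (r - 5)(r + 2) = 0.
So the roots are 5 and -2. Since |5| > |-2| and the coefficient of 5^i is non-zero, the ratio tends to 5.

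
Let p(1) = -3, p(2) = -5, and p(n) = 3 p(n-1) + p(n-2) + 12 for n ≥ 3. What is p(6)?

-80

p(3) = 3*(-5) + (-3) + 12 = -6
p(4) = 3*(-6) + (-5) + 12 = -11
p(5) = 3*(-11) + (-6) + 12 = -27
p(6) = 3*(-27) + (-11) + 12 = -80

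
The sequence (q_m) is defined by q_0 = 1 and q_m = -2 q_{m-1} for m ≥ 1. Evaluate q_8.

256

q_1 = -2*1 = -2
q_2 = -2*(-2) = 4
q_3 = -2*4 = -8
q_4 = -2*(-8) = 16
q_5 = -2*16 = -32
q_6 = -2*(-32) = 64
q_7 = -2*64 = -128
q_8 = -2*(-128) = 256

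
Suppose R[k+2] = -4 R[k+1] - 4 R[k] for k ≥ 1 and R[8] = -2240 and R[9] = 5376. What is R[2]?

7

Rearranging, R[k-2] = (R[k] + 4 R[k-1]) / -4.
R[7] = (5376 + 4·(-2240)) / -4 = -3584/-4 = 896
R[6] = (-2240 + 4·896) / -4 = 1344/-4 = -336
R[5] = (896 + 4·(-336)) / -4 = -448/-4 = 112
R[4] = (-336 + 4·112) / -4 = 112/-4 = -28
R[3] = (112 + 4·(-28)) / -4 = 0/-4 = 0
R[2] = (-28 + 4·0) / -4 = -28/-4 = 7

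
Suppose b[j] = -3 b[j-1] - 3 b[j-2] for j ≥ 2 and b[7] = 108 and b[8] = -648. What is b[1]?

-4

Rearranging, b[j-2] = (b[j] + 3 b[j-1]) / -3.
b[6] = (-648 + 3*108) / -3 = -324/-3 = 108
b[5] = (108 + 3*108) / -3 = 432/-3 = -144
b[4] = (108 + 3*(-144)) / -3 = -324/-3 = 108
b[3] = (-144 + 3*108) / -3 = 180/-3 = -60
b[2] = (108 + 3*(-60)) / -3 = -72/-3 = 24
b[1] = (-60 + 3*24) / -3 = 12/-3 = -4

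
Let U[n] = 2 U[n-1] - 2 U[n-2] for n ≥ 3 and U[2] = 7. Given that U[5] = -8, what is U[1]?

2

Let U[1] = x.
U[3] = 14 - 2x
U[4] = 14 - 4x
U[5] = -4x
So -4x = -8, giving x = 2.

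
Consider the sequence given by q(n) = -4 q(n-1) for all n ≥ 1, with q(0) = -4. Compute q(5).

4096

q(1) = -4*(-4) = 16
q(2) = -4*16 = -64
q(3) = -4*(-64) = 256
q(4) = -4*256 = -1024
q(5) = -4*(-1024) = 4096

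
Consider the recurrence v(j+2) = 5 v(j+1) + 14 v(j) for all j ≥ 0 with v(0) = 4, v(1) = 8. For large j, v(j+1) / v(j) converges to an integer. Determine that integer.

7

The characteristic equation is r^2 - 5r - 14 = 0, which factors as (r - 7)(r + 2) = 0.
So the roots are 7 and -2. Since |7| > |-2| and the coefficient of 7^j is non-zero, the ratio tends to 7.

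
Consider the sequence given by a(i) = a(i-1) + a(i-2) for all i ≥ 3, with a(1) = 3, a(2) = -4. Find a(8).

-28

a(3) = (-4) + 3 = -1
a(4) = (-1) + (-4) = -5
a(5) = (-5) + (-1) = -6
a(6) = (-6) + (-5) = -11
a(7) = (-11) + (-6) = -17
a(8) = (-17) + (-11) = -28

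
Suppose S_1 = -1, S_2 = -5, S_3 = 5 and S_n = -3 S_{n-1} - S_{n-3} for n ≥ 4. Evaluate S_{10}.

-13517

S_4 = -3·5 - (-1) = -14
S_5 = -3·(-14) - (-5) = 47
S_6 = -3·47 - 5 = -146
S_7 = -3·(-146) - (-14) = 452
S_8 = -3·452 - 47 = -1403
S_9 = -3·(-1403) - (-146) = 4355
S_{10} = -3·4355 - 452 = -13517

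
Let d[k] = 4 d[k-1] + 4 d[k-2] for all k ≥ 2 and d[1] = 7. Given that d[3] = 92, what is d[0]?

-3

Let d[0] = y.
d[2] = 28 + 4y
d[3] = 140 + 16y
So 140 + 16y = 92, giving y = -3.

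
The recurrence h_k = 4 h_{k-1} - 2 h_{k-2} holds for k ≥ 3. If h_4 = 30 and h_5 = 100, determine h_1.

5

Rearranging, h_{k-2} = (h_k - 4 h_{k-1}) / -2.
h_3 = (100 - 4·30) / -2 = -20/-2 = 10
h_2 = (30 - 4·10) / -2 = -10/-2 = 5
h_1 = (10 - 4·5) / -2 = -10/-2 = 5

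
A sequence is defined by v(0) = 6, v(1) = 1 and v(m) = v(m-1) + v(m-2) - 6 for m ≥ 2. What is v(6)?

-34

v(2) = 1 + 6 - 6 = 1
v(3) = 1 + 1 - 6 = -4
v(4) = (-4) + 1 - 6 = -9
v(5) = (-9) + (-4) - 6 = -19
v(6) = (-19) + (-9) - 6 = -34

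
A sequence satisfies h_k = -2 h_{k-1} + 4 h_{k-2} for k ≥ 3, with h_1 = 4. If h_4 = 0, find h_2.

4

Let h_2 = x.
h_3 = 16 - 2x
h_4 = -32 + 8x
So -32 + 8x = 0, giving x = 4.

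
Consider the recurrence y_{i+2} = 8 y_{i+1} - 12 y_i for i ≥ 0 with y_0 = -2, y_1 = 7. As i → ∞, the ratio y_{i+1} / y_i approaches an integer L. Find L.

6

The characteristic equation is r^2 - 8r + 12 = 0, which factors as (r - 6)(r - 2) = 0.
So the roots are 6 and 2. Since |6| > |2| and the coefficient of 6^i is non-zero, the ratio tends to 6.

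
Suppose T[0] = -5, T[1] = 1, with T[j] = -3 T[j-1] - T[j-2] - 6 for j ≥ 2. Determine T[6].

T[2] = -3*1 - (-5) - 6 = -4
T[3] = -3*(-4) - 1 - 6 = 5
T[4] = -3*5 - (-4) - 6 = -17
T[5] = -3*(-17) - 5 - 6 = 40
T[6] = -3*40 - (-17) - 6 = -109

-109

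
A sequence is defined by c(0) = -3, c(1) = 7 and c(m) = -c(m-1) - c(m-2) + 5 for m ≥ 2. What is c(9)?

-3

c(2) = -7 - (-3) + 5 = 1
c(3) = -1 - 7 + 5 = -3
c(4) = -(-3) - 1 + 5 = 7
c(5) = -7 - (-3) + 5 = 1
c(6) = -1 - 7 + 5 = -3
c(7) = -(-3) - 1 + 5 = 7
c(8) = -7 - (-3) + 5 = 1
c(9) = -1 - 7 + 5 = -3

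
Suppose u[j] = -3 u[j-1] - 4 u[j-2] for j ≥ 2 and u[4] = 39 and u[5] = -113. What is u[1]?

Rearranging, u[j-2] = (u[j] + 3 u[j-1]) / -4.
u[3] = (-113 + 3(39)) / -4 = 4/-4 = -1
u[2] = (39 + 3(-1)) / -4 = 36/-4 = -9
u[1] = (-1 + 3(-9)) / -4 = -28/-4 = 7

7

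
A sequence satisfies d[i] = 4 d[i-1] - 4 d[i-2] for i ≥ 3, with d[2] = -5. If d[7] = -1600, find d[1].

Let d[1] = w.
d[3] = -20 - 4w
d[4] = -60 - 16w
d[5] = -160 - 48w
d[6] = -400 - 128w
d[7] = -960 - 320w
So -960 - 320w = -1600, giving w = 2.

2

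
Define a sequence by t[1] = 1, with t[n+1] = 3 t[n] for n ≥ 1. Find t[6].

243

t[2] = 3·1 = 3
t[3] = 3·3 = 9
t[4] = 3·9 = 27
t[5] = 3·27 = 81
t[6] = 3·81 = 243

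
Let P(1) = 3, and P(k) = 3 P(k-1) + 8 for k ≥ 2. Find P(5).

563

P(2) = 3*3 + 8 = 17
P(3) = 3*17 + 8 = 59
P(4) = 3*59 + 8 = 185
P(5) = 3*185 + 8 = 563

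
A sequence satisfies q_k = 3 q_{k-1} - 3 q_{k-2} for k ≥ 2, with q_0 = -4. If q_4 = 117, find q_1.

Let q_1 = y.
q_2 = 12 + 3y
q_3 = 36 + 6y
q_4 = 72 + 9y
So 72 + 9y = 117, giving y = 5.

5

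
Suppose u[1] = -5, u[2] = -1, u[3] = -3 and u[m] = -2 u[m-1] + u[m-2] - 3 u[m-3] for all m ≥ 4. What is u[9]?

-2375

u[4] = -2·(-3) + (-1) - 3·(-5) = 20
u[5] = -2·20 + (-3) - 3·(-1) = -40
u[6] = -2·(-40) + 20 - 3·(-3) = 109
u[7] = -2·109 + (-40) - 3·20 = -318
u[8] = -2·(-318) + 109 - 3·(-40) = 865
u[9] = -2·865 + (-318) - 3·109 = -2375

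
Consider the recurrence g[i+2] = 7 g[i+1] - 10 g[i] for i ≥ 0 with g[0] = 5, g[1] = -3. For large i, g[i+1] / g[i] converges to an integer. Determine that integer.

5

The characteristic equation is r^2 - 7r + 10 = 0, which factors as (r - 5)(r - 2) = 0.
So the roots are 5 and 2. Since |5| > |2| and the coefficient of 5^i is non-zero, the ratio tends to 5.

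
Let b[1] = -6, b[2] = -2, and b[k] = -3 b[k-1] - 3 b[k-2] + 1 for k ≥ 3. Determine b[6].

b[3] = -3*(-2) - 3*(-6) + 1 = 25
b[4] = -3*25 - 3*(-2) + 1 = -68
b[5] = -3*(-68) - 3*25 + 1 = 130
b[6] = -3*130 - 3*(-68) + 1 = -185

-185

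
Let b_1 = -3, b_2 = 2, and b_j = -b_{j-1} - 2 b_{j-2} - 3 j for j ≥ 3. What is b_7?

b_3 = -2 - 2·(-3) - 9 = -5
b_4 = -(-5) - 2·2 - 12 = -11
b_5 = -(-11) - 2·(-5) - 15 = 6
b_6 = -6 - 2·(-11) - 18 = -2
b_7 = -(-2) - 2·6 - 21 = -31

-31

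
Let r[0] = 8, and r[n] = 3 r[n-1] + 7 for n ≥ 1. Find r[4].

r[1] = 3(8) + 7 = 31
r[2] = 3(31) + 7 = 100
r[3] = 3(100) + 7 = 307
r[4] = 3(307) + 7 = 928

928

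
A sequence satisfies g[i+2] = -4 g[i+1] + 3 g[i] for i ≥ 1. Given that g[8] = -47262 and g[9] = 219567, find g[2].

Rearranging, g[i-2] = (g[i] + 4 g[i-1]) / 3.
g[7] = (219567 + 4·(-47262)) / 3 = 30519/3 = 10173
g[6] = (-47262 + 4·10173) / 3 = -6570/3 = -2190
g[5] = (10173 + 4·(-2190)) / 3 = 1413/3 = 471
g[4] = (-2190 + 4·471) / 3 = -306/3 = -102
g[3] = (471 + 4·(-102)) / 3 = 63/3 = 21
g[2] = (-102 + 4·21) / 3 = -18/3 = -6

-6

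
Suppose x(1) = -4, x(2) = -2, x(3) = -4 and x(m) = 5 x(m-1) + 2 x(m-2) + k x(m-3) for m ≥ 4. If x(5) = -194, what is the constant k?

3

x(4) = -24 - 4k
x(5) = -128 - 22k
So -128 - 22k = -194, giving k = 3.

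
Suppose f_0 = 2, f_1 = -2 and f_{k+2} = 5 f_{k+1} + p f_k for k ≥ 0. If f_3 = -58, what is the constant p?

f_2 = -10 + 2p
f_3 = -50 + 8p
So -50 + 8p = -58, giving p = -1.

-1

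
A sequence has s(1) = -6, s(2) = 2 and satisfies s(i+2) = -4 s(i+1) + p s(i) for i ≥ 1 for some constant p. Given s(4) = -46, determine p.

s(3) = -8 - 6p
s(4) = 32 + 26p
So 32 + 26p = -46, giving p = -3.

-3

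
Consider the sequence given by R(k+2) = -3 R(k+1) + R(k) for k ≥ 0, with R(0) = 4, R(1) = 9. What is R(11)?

R(2) = -3(9) + 4 = -23
R(3) = -3(-23) + 9 = 78
R(4) = -3(78) + (-23) = -257
R(5) = -3(-257) + 78 = 849
R(6) = -3(849) + (-257) = -2804
R(7) = -3(-2804) + 849 = 9261
R(8) = -3(9261) + (-2804) = -30587
R(9) = -3(-30587) + 9261 = 101022
R(10) = -3(101022) + (-30587) = -333653
R(11) = -3(-333653) + 101022 = 1101981

1101981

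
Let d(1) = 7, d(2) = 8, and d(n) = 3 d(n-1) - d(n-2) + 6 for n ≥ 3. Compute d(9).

8911

d(3) = 3·8 - 7 + 6 = 23
d(4) = 3·23 - 8 + 6 = 67
d(5) = 3·67 - 23 + 6 = 184
d(6) = 3·184 - 67 + 6 = 491
d(7) = 3·491 - 184 + 6 = 1295
d(8) = 3·1295 - 491 + 6 = 3400
d(9) = 3·3400 - 1295 + 6 = 8911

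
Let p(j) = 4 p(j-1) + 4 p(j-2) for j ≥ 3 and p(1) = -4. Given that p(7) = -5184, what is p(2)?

Let p(2) = v.
p(3) = -16 + 4v
p(4) = -64 + 20v
p(5) = -320 + 96v
p(6) = -1536 + 464v
p(7) = -7424 + 2240v
So -7424 + 2240v = -5184, giving v = 1.

1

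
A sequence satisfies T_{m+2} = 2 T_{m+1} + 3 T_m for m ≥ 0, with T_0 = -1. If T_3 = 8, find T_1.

Let T_1 = v.
T_2 = -3 + 2v
T_3 = -6 + 7v
So -6 + 7v = 8, giving v = 2.

2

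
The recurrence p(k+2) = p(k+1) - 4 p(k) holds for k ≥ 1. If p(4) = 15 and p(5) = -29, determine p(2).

Rearranging, p(k-2) = (p(k) - p(k-1)) / -4.
p(3) = (-29 - 15) / -4 = -44/-4 = 11
p(2) = (15 - 11) / -4 = 4/-4 = -1

-1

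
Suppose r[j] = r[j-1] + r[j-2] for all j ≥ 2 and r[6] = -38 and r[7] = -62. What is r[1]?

Rearranging, r[j-2] = r[j] - r[j-1].
r[5] = -62 - (-38) = -24
r[4] = -38 - (-24) = -14
r[3] = -24 - (-14) = -10
r[2] = -14 - (-10) = -4
r[1] = -10 - (-4) = -6

-6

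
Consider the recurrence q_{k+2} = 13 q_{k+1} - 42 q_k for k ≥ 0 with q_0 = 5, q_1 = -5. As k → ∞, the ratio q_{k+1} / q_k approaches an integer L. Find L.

7

The characteristic equation is r^2 - 13r + 42 = 0, which factors as (r - 7)(r - 6) = 0.
So the roots are 7 and 6. Since |7| > |6| and the coefficient of 7^k is non-zero, the ratio tends to 7.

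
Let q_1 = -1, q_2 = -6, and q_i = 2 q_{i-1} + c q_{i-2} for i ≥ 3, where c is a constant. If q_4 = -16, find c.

-1

q_3 = -12 - c
q_4 = -24 - 8c
So -24 - 8c = -16, giving c = -1.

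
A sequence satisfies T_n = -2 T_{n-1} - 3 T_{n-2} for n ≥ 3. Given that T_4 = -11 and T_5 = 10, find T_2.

Rearranging, T_{n-2} = (T_n + 2 T_{n-1}) / -3.
T_3 = (10 + 2·(-11)) / -3 = -12/-3 = 4
T_2 = (-11 + 2·4) / -3 = -3/-3 = 1

1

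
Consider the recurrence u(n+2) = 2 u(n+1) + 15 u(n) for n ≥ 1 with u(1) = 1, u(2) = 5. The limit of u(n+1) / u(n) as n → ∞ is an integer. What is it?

The characteristic equation is r^2 - 2r - 15 = 0, which factors as (r - 5)(r + 3) = 0.
So the roots are 5 and -3. Since |5| > |-3| and the coefficient of 5^n is non-zero, the ratio tends to 5.

5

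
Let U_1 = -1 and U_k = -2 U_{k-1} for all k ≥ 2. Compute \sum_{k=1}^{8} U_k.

85

U_2 = -2(-1) = 2
U_3 = -2(2) = -4
U_4 = -2(-4) = 8
U_5 = -2(8) = -16
U_6 = -2(-16) = 32
U_7 = -2(32) = -64
U_8 = -2(-64) = 128
Sum = (-1) + 2 + (-4) + 8 + (-16) + 32 + (-64) + 128 = 85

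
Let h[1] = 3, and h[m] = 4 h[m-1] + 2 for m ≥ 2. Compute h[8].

60074

h[2] = 4(3) + 2 = 14
h[3] = 4(14) + 2 = 58
h[4] = 4(58) + 2 = 234
h[5] = 4(234) + 2 = 938
h[6] = 4(938) + 2 = 3754
h[7] = 4(3754) + 2 = 15018
h[8] = 4(15018) + 2 = 60074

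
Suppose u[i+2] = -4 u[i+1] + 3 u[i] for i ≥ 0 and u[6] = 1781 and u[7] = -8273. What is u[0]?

3

Rearranging, u[i-2] = (u[i] + 4 u[i-1]) / 3.
u[5] = (-8273 + 4*1781) / 3 = -1149/3 = -383
u[4] = (1781 + 4*(-383)) / 3 = 249/3 = 83
u[3] = (-383 + 4*83) / 3 = -51/3 = -17
u[2] = (83 + 4*(-17)) / 3 = 15/3 = 5
u[1] = (-17 + 4*5) / 3 = 3/3 = 1
u[0] = (5 + 4*1) / 3 = 9/3 = 3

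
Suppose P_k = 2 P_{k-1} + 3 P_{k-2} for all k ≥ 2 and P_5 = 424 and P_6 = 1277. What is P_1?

4

Rearranging, P_{k-2} = (P_k - 2 P_{k-1}) / 3.
P_4 = (1277 - 2*424) / 3 = 429/3 = 143
P_3 = (424 - 2*143) / 3 = 138/3 = 46
P_2 = (143 - 2*46) / 3 = 51/3 = 17
P_1 = (46 - 2*17) / 3 = 12/3 = 4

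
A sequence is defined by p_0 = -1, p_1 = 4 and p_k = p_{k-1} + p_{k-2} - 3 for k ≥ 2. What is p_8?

p_2 = 4 + (-1) - 3 = 0
p_3 = 0 + 4 - 3 = 1
p_4 = 1 + 0 - 3 = -2
p_5 = (-2) + 1 - 3 = -4
p_6 = (-4) + (-2) - 3 = -9
p_7 = (-9) + (-4) - 3 = -16
p_8 = (-16) + (-9) - 3 = -28

-28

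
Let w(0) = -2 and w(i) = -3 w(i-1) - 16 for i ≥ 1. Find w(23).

The fixed point is -16/(1 + 3) = -4, so w(i) + 4 = -3(w(i-1) + 4).
Hence w(i) = 2·(-3)^i - 4.
w(23) = 2·(-3)^{23} - 4 = 2·-94143178827 - 4 = -188286357658.

-188286357658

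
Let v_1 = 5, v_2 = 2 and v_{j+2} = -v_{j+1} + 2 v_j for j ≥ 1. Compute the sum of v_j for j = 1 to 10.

-301

v_3 = -2 + 2·5 = 8
v_4 = -8 + 2·2 = -4
v_5 = -(-4) + 2·8 = 20
v_6 = -20 + 2·(-4) = -28
v_7 = -(-28) + 2·20 = 68
v_8 = -68 + 2·(-28) = -124
v_9 = -(-124) + 2·68 = 260
v_{10} = -260 + 2·(-124) = -508
Sum = 5 + 2 + 8 + (-4) + 20 + (-28) + 68 + (-124) + 260 + (-508) = -301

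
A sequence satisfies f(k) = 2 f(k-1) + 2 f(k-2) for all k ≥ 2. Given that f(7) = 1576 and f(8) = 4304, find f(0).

-3

Rearranging, f(k-2) = (f(k) - 2 f(k-1)) / 2.
f(6) = (4304 - 2·1576) / 2 = 1152/2 = 576
f(5) = (1576 - 2·576) / 2 = 424/2 = 212
f(4) = (576 - 2·212) / 2 = 152/2 = 76
f(3) = (212 - 2·76) / 2 = 60/2 = 30
f(2) = (76 - 2·30) / 2 = 16/2 = 8
f(1) = (30 - 2·8) / 2 = 14/2 = 7
f(0) = (8 - 2·7) / 2 = -6/2 = -3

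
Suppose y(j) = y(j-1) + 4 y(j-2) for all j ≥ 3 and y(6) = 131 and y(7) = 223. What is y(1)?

-2

Rearranging, y(j-2) = (y(j) - y(j-1)) / 4.
y(5) = (223 - 131) / 4 = 92/4 = 23
y(4) = (131 - 23) / 4 = 108/4 = 27
y(3) = (23 - 27) / 4 = -4/4 = -1
y(2) = (27 - (-1)) / 4 = 28/4 = 7
y(1) = (-1 - 7) / 4 = -8/4 = -2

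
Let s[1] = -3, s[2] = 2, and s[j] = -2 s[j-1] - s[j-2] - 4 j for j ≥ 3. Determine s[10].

s[3] = -2·2 - (-3) - 12 = -13
s[4] = -2·(-13) - 2 - 16 = 8
s[5] = -2·8 - (-13) - 20 = -23
s[6] = -2·(-23) - 8 - 24 = 14
s[7] = -2·14 - (-23) - 28 = -33
s[8] = -2·(-33) - 14 - 32 = 20
s[9] = -2·20 - (-33) - 36 = -43
s[10] = -2·(-43) - 20 - 40 = 26

26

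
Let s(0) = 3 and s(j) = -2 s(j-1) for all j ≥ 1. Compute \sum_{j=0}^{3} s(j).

-15

s(1) = -2*3 = -6
s(2) = -2*(-6) = 12
s(3) = -2*12 = -24
Sum = 3 + (-6) + 12 + (-24) = -15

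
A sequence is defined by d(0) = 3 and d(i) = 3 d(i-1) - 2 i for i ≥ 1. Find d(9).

29535

d(1) = 3*3 - 2 = 7
d(2) = 3*7 - 4 = 17
d(3) = 3*17 - 6 = 45
d(4) = 3*45 - 8 = 127
d(5) = 3*127 - 10 = 371
d(6) = 3*371 - 12 = 1101
d(7) = 3*1101 - 14 = 3289
d(8) = 3*3289 - 16 = 9851
d(9) = 3*9851 - 18 = 29535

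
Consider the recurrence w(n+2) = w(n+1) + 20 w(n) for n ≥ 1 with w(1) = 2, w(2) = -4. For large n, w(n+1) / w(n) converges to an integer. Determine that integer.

5

The characteristic equation is r^2 - r - 20 = 0, which factors as (r - 5)(r + 4) = 0.
So the roots are 5 and -4. Since |5| > |-4| and the coefficient of 5^n is non-zero, the ratio tends to 5.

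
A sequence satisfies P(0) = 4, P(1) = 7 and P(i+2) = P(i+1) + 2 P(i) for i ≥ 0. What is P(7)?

469

P(2) = 7 + 2·4 = 15
P(3) = 15 + 2·7 = 29
P(4) = 29 + 2·15 = 59
P(5) = 59 + 2·29 = 117
P(6) = 117 + 2·59 = 235
P(7) = 235 + 2·117 = 469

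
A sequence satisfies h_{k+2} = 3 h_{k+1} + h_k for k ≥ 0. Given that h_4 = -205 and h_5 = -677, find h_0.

Rearranging, h_{k-2} = h_k - 3 h_{k-1}.
h_3 = -677 - 3(-205) = -62
h_2 = -205 - 3(-62) = -19
h_1 = -62 - 3(-19) = -5
h_0 = -19 - 3(-5) = -4

-4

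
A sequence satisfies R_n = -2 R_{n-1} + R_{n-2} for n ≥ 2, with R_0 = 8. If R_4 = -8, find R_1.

Let R_1 = v.
R_2 = 8 - 2v
R_3 = -16 + 5v
R_4 = 40 - 12v
So 40 - 12v = -8, giving v = 4.

4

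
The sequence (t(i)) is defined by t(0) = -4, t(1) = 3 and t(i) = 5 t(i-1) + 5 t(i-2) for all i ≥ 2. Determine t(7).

-14625

t(2) = 5(3) + 5(-4) = -5
t(3) = 5(-5) + 5(3) = -10
t(4) = 5(-10) + 5(-5) = -75
t(5) = 5(-75) + 5(-10) = -425
t(6) = 5(-425) + 5(-75) = -2500
t(7) = 5(-2500) + 5(-425) = -14625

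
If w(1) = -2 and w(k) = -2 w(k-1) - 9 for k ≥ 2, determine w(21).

The fixed point is -9/(1 + 2) = -3, so w(k) + 3 = -2(w(k-1) + 3).
Hence w(k) = 1·(-2)^{k-1} - 3.
w(21) = 1·(-2)^{20} - 3 = 1·1048576 - 3 = 1048573.

1048573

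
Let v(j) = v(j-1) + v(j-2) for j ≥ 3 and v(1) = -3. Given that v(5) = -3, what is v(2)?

Let v(2) = w.
v(3) = -3 + w
v(4) = -3 + 2w
v(5) = -6 + 3w
So -6 + 3w = -3, giving w = 1.

1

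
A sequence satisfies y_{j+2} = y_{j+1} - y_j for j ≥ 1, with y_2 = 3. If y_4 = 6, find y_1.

-6

Let y_1 = x.
y_3 = 3 - x
y_4 = -x
So -x = 6, giving x = -6.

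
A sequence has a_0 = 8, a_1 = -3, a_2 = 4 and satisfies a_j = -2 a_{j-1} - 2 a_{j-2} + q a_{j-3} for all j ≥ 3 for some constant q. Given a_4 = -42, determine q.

2

a_3 = -2 + 8q
a_4 = -4 - 19q
So -4 - 19q = -42, giving q = 2.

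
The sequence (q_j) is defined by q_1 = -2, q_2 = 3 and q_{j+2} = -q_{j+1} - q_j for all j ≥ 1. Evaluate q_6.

-1

q_3 = -3 - (-2) = -1
q_4 = -(-1) - 3 = -2
q_5 = -(-2) - (-1) = 3
q_6 = -3 - (-2) = -1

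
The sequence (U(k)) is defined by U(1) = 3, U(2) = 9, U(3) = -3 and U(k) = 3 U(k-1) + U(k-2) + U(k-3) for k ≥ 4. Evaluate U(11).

U(4) = 3*(-3) + 9 + 3 = 3
U(5) = 3*3 + (-3) + 9 = 15
U(6) = 3*15 + 3 + (-3) = 45
U(7) = 3*45 + 15 + 3 = 153
U(8) = 3*153 + 45 + 15 = 519
U(9) = 3*519 + 153 + 45 = 1755
U(10) = 3*1755 + 519 + 153 = 5937
U(11) = 3*5937 + 1755 + 519 = 20085

20085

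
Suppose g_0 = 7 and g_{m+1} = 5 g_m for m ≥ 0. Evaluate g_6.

109375

g_1 = 5(7) = 35
g_2 = 5(35) = 175
g_3 = 5(175) = 875
g_4 = 5(875) = 4375
g_5 = 5(4375) = 21875
g_6 = 5(21875) = 109375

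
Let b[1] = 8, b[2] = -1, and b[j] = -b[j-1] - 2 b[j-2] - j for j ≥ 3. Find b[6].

-53

b[3] = -(-1) - 2·8 - 3 = -18
b[4] = -(-18) - 2·(-1) - 4 = 16
b[5] = -16 - 2·(-18) - 5 = 15
b[6] = -15 - 2·16 - 6 = -53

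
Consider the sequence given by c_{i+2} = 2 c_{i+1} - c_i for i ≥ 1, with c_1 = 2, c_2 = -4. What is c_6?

-28

c_3 = 2·(-4) - 2 = -10
c_4 = 2·(-10) - (-4) = -16
c_5 = 2·(-16) - (-10) = -22
c_6 = 2·(-22) - (-16) = -28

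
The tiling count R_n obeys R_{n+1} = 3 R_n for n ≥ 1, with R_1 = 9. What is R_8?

R_2 = 3(9) = 27
R_3 = 3(27) = 81
R_4 = 3(81) = 243
R_5 = 3(243) = 729
R_6 = 3(729) = 2187
R_7 = 3(2187) = 6561
R_8 = 3(6561) = 19683

19683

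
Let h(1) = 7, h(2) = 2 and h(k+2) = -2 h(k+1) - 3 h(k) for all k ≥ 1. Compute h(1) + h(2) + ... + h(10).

913

h(3) = -2*2 - 3*7 = -25
h(4) = -2*(-25) - 3*2 = 44
h(5) = -2*44 - 3*(-25) = -13
h(6) = -2*(-13) - 3*44 = -106
h(7) = -2*(-106) - 3*(-13) = 251
h(8) = -2*251 - 3*(-106) = -184
h(9) = -2*(-184) - 3*251 = -385
h(10) = -2*(-385) - 3*(-184) = 1322
Sum = 7 + 2 + (-25) + 44 + (-13) + (-106) + 251 + (-184) + (-385) + 1322 = 913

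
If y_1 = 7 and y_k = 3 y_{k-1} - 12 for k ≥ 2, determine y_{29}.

22876792454967

The fixed point is -12/(1 - 3) = 6, so y_k - 6 = 3(y_{k-1} - 6).
Hence y_k = 1·3^{k-1} + 6.
y_{29} = 1·3^{28} + 6 = 1·22876792454961 + 6 = 22876792454967.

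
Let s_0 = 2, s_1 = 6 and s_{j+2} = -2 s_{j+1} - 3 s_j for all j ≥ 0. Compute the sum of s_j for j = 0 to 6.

s_2 = -2(6) - 3(2) = -18
s_3 = -2(-18) - 3(6) = 18
s_4 = -2(18) - 3(-18) = 18
s_5 = -2(18) - 3(18) = -90
s_6 = -2(-90) - 3(18) = 126
Sum = 2 + 6 + (-18) + 18 + 18 + (-90) + 126 = 62

62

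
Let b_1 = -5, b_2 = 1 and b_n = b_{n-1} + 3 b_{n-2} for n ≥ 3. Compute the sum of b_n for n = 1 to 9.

b_3 = 1 + 3(-5) = -14
b_4 = (-14) + 3(1) = -11
b_5 = (-11) + 3(-14) = -53
b_6 = (-53) + 3(-11) = -86
b_7 = (-86) + 3(-53) = -245
b_8 = (-245) + 3(-86) = -503
b_9 = (-503) + 3(-245) = -1238
Sum = (-5) + 1 + (-14) + (-11) + (-53) + (-86) + (-245) + (-503) + (-1238) = -2154

-2154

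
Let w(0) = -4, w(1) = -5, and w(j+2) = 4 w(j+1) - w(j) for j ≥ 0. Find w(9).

w(2) = 4(-5) - (-4) = -16
w(3) = 4(-16) - (-5) = -59
w(4) = 4(-59) - (-16) = -220
w(5) = 4(-220) - (-59) = -821
w(6) = 4(-821) - (-220) = -3064
w(7) = 4(-3064) - (-821) = -11435
w(8) = 4(-11435) - (-3064) = -42676
w(9) = 4(-42676) - (-11435) = -159269

-159269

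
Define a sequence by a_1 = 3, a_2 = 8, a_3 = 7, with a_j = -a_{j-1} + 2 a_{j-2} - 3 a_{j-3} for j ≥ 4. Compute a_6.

a_4 = -7 + 2·8 - 3·3 = 0
a_5 = -0 + 2·7 - 3·8 = -10
a_6 = -(-10) + 2·0 - 3·7 = -11

-11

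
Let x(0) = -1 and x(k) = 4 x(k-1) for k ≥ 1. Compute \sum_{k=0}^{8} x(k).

x(1) = 4·(-1) = -4
x(2) = 4·(-4) = -16
x(3) = 4·(-16) = -64
x(4) = 4·(-64) = -256
x(5) = 4·(-256) = -1024
x(6) = 4·(-1024) = -4096
x(7) = 4·(-4096) = -16384
x(8) = 4·(-16384) = -65536
Sum = (-1) + (-4) + (-16) + (-64) + (-256) + (-1024) + (-4096) + (-16384) + (-65536) = -87381

-87381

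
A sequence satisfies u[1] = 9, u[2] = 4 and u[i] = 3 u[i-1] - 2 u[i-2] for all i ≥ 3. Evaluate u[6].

-146

u[3] = 3(4) - 2(9) = -6
u[4] = 3(-6) - 2(4) = -26
u[5] = 3(-26) - 2(-6) = -66
u[6] = 3(-66) - 2(-26) = -146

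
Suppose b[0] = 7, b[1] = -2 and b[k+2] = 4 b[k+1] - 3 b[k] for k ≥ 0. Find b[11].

-797150

b[2] = 4·(-2) - 3·7 = -29
b[3] = 4·(-29) - 3·(-2) = -110
b[4] = 4·(-110) - 3·(-29) = -353
b[5] = 4·(-353) - 3·(-110) = -1082
b[6] = 4·(-1082) - 3·(-353) = -3269
b[7] = 4·(-3269) - 3·(-1082) = -9830
b[8] = 4·(-9830) - 3·(-3269) = -29513
b[9] = 4·(-29513) - 3·(-9830) = -88562
b[10] = 4·(-88562) - 3·(-29513) = -265709
b[11] = 4·(-265709) - 3·(-88562) = -797150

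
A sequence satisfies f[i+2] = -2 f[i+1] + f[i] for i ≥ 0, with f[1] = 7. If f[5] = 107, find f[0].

Let f[0] = y.
f[2] = -14 + y
f[3] = 35 - 2y
f[4] = -84 + 5y
f[5] = 203 - 12y
So 203 - 12y = 107, giving y = 8.

8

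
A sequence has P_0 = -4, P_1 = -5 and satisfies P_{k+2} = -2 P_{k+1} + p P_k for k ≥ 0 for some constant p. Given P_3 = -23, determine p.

-1

P_2 = 10 - 4p
P_3 = -20 + 3p
So -20 + 3p = -23, giving p = -1.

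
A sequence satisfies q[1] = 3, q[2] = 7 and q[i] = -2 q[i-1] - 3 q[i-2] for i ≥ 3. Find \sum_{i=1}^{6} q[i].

-82

q[3] = -2(7) - 3(3) = -23
q[4] = -2(-23) - 3(7) = 25
q[5] = -2(25) - 3(-23) = 19
q[6] = -2(19) - 3(25) = -113
Sum = 3 + 7 + (-23) + 25 + 19 + (-113) = -82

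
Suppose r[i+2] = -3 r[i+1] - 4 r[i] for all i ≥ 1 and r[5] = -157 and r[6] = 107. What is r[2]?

Rearranging, r[i-2] = (r[i] + 3 r[i-1]) / -4.
r[4] = (107 + 3*(-157)) / -4 = -364/-4 = 91
r[3] = (-157 + 3*91) / -4 = 116/-4 = -29
r[2] = (91 + 3*(-29)) / -4 = 4/-4 = -1

-1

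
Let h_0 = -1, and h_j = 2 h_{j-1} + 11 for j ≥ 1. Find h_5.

h_1 = 2·(-1) + 11 = 9
h_2 = 2·9 + 11 = 29
h_3 = 2·29 + 11 = 69
h_4 = 2·69 + 11 = 149
h_5 = 2·149 + 11 = 309

309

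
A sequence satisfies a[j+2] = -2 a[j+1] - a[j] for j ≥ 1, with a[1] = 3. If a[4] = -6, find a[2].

Let a[2] = w.
a[3] = -3 - 2w
a[4] = 6 + 3w
So 6 + 3w = -6, giving w = -4.

-4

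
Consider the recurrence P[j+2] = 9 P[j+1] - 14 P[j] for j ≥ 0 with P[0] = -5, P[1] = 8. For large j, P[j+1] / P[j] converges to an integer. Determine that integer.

The characteristic equation is r^2 - 9r + 14 = 0, which factors as (r - 7)(r - 2) = 0.
So the roots are 7 and 2. Since |7| > |2| and the coefficient of 7^j is non-zero, the ratio tends to 7.

7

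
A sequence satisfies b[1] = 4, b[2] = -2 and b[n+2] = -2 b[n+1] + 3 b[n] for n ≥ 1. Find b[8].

b[3] = -2(-2) + 3(4) = 16
b[4] = -2(16) + 3(-2) = -38
b[5] = -2(-38) + 3(16) = 124
b[6] = -2(124) + 3(-38) = -362
b[7] = -2(-362) + 3(124) = 1096
b[8] = -2(1096) + 3(-362) = -3278

-3278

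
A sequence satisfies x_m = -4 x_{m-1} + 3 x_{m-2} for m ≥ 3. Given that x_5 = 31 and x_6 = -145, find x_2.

-1

Rearranging, x_{m-2} = (x_m + 4 x_{m-1}) / 3.
x_4 = (-145 + 4*31) / 3 = -21/3 = -7
x_3 = (31 + 4*(-7)) / 3 = 3/3 = 1
x_2 = (-7 + 4*1) / 3 = -3/3 = -1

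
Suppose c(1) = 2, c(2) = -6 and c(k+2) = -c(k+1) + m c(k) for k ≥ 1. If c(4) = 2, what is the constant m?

c(3) = 6 + 2m
c(4) = -6 - 8m
So -6 - 8m = 2, giving m = -1.

-1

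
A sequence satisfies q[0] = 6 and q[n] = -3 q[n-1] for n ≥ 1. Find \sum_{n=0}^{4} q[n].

q[1] = -3·6 = -18
q[2] = -3·(-18) = 54
q[3] = -3·54 = -162
q[4] = -3·(-162) = 486
Sum = 6 + (-18) + 54 + (-162) + 486 = 366

366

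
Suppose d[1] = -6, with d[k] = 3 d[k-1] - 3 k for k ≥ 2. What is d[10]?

d[2] = 3(-6) - 6 = -24
d[3] = 3(-24) - 9 = -81
d[4] = 3(-81) - 12 = -255
d[5] = 3(-255) - 15 = -780
d[6] = 3(-780) - 18 = -2358
d[7] = 3(-2358) - 21 = -7095
d[8] = 3(-7095) - 24 = -21309
d[9] = 3(-21309) - 27 = -63954
d[10] = 3(-63954) - 30 = -191892

-191892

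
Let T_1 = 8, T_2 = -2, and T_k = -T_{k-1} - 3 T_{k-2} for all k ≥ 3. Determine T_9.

-382

T_3 = -(-2) - 3(8) = -22
T_4 = -(-22) - 3(-2) = 28
T_5 = -28 - 3(-22) = 38
T_6 = -38 - 3(28) = -122
T_7 = -(-122) - 3(38) = 8
T_8 = -8 - 3(-122) = 358
T_9 = -358 - 3(8) = -382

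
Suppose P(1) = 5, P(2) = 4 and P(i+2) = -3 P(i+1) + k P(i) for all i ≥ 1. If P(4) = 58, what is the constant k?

-2

P(3) = -12 + 5k
P(4) = 36 - 11k
So 36 - 11k = 58, giving k = -2.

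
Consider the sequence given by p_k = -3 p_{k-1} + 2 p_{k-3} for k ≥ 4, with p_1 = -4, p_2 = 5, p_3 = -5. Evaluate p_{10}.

p_4 = -3(-5) + 2(-4) = 7
p_5 = -3(7) + 2(5) = -11
p_6 = -3(-11) + 2(-5) = 23
p_7 = -3(23) + 2(7) = -55
p_8 = -3(-55) + 2(-11) = 143
p_9 = -3(143) + 2(23) = -383
p_{10} = -3(-383) + 2(-55) = 1039

1039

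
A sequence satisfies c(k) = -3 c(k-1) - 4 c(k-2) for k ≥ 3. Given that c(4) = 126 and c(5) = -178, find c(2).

6

Rearranging, c(k-2) = (c(k) + 3 c(k-1)) / -4.
c(3) = (-178 + 3(126)) / -4 = 200/-4 = -50
c(2) = (126 + 3(-50)) / -4 = -24/-4 = 6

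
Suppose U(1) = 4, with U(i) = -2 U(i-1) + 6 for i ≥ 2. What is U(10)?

-1022

U(2) = -2(4) + 6 = -2
U(3) = -2(-2) + 6 = 10
U(4) = -2(10) + 6 = -14
U(5) = -2(-14) + 6 = 34
U(6) = -2(34) + 6 = -62
U(7) = -2(-62) + 6 = 130
U(8) = -2(130) + 6 = -254
U(9) = -2(-254) + 6 = 514
U(10) = -2(514) + 6 = -1022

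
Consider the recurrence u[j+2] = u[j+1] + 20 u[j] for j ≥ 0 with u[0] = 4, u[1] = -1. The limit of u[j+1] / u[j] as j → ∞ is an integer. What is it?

5

The characteristic equation is r^2 - r - 20 = 0, which factors as (r - 5)(r + 4) = 0.
So the roots are 5 and -4. Since |5| > |-4| and the coefficient of 5^j is non-zero, the ratio tends to 5.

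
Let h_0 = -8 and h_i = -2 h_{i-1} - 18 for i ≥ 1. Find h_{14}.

The fixed point is -18/(1 + 2) = -6, so h_i + 6 = -2(h_{i-1} + 6).
Hence h_i = -2·(-2)^i - 6.
h_{14} = -2·(-2)^{14} - 6 = -2·16384 - 6 = -32774.

-32774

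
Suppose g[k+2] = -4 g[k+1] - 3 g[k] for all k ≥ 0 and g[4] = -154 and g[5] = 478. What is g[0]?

6

Rearranging, g[k-2] = (g[k] + 4 g[k-1]) / -3.
g[3] = (478 + 4·(-154)) / -3 = -138/-3 = 46
g[2] = (-154 + 4·46) / -3 = 30/-3 = -10
g[1] = (46 + 4·(-10)) / -3 = 6/-3 = -2
g[0] = (-10 + 4·(-2)) / -3 = -18/-3 = 6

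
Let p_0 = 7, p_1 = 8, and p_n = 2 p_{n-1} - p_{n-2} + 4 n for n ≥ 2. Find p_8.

463

p_2 = 2*8 - 7 + 8 = 17
p_3 = 2*17 - 8 + 12 = 38
p_4 = 2*38 - 17 + 16 = 75
p_5 = 2*75 - 38 + 20 = 132
p_6 = 2*132 - 75 + 24 = 213
p_7 = 2*213 - 132 + 28 = 322
p_8 = 2*322 - 213 + 32 = 463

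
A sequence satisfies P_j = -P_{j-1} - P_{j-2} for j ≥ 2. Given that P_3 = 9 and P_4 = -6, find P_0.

9

Rearranging, P_{j-2} = -(P_j + P_{j-1}).
P_2 = -(-6 + 9) = -3
P_1 = -(9 + (-3)) = -6
P_0 = -(-3 + (-6)) = 9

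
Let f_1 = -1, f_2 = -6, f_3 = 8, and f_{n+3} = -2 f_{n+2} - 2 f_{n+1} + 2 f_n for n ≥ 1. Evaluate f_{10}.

-744

f_4 = -2*8 - 2*(-6) + 2*(-1) = -6
f_5 = -2*(-6) - 2*8 + 2*(-6) = -16
f_6 = -2*(-16) - 2*(-6) + 2*8 = 60
f_7 = -2*60 - 2*(-16) + 2*(-6) = -100
f_8 = -2*(-100) - 2*60 + 2*(-16) = 48
f_9 = -2*48 - 2*(-100) + 2*60 = 224
f_{10} = -2*224 - 2*48 + 2*(-100) = -744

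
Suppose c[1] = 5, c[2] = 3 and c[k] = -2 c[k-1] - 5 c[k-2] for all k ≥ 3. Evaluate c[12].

-42913

c[3] = -2·3 - 5·5 = -31
c[4] = -2·(-31) - 5·3 = 47
c[5] = -2·47 - 5·(-31) = 61
c[6] = -2·61 - 5·47 = -357
c[7] = -2·(-357) - 5·61 = 409
c[8] = -2·409 - 5·(-357) = 967
c[9] = -2·967 - 5·409 = -3979
c[10] = -2·(-3979) - 5·967 = 3123
c[11] = -2·3123 - 5·(-3979) = 13649
c[12] = -2·13649 - 5·3123 = -42913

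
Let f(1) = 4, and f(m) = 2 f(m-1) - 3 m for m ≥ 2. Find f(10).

f(2) = 2·4 - 6 = 2
f(3) = 2·2 - 9 = -5
f(4) = 2·(-5) - 12 = -22
f(5) = 2·(-22) - 15 = -59
f(6) = 2·(-59) - 18 = -136
f(7) = 2·(-136) - 21 = -293
f(8) = 2·(-293) - 24 = -610
f(9) = 2·(-610) - 27 = -1247
f(10) = 2·(-1247) - 30 = -2524

-2524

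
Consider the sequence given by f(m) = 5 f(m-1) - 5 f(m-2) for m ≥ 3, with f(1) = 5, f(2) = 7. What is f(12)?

f(3) = 5(7) - 5(5) = 10
f(4) = 5(10) - 5(7) = 15
f(5) = 5(15) - 5(10) = 25
f(6) = 5(25) - 5(15) = 50
f(7) = 5(50) - 5(25) = 125
f(8) = 5(125) - 5(50) = 375
f(9) = 5(375) - 5(125) = 1250
f(10) = 5(1250) - 5(375) = 4375
f(11) = 5(4375) - 5(1250) = 15625
f(12) = 5(15625) - 5(4375) = 56250

56250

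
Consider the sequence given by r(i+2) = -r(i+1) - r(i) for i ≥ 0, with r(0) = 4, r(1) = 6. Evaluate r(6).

r(2) = -6 - 4 = -10
r(3) = -(-10) - 6 = 4
r(4) = -4 - (-10) = 6
r(5) = -6 - 4 = -10
r(6) = -(-10) - 6 = 4

4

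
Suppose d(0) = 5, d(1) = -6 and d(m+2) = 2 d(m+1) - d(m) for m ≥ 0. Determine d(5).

d(2) = 2(-6) - 5 = -17
d(3) = 2(-17) - (-6) = -28
d(4) = 2(-28) - (-17) = -39
d(5) = 2(-39) - (-28) = -50

-50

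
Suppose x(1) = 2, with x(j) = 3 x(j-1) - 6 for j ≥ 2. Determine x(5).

x(2) = 3*2 - 6 = 0
x(3) = 3*0 - 6 = -6
x(4) = 3*(-6) - 6 = -24
x(5) = 3*(-24) - 6 = -78

-78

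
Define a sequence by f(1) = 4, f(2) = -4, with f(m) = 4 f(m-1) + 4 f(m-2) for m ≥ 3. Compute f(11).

f(3) = 4·(-4) + 4·4 = 0
f(4) = 4·0 + 4·(-4) = -16
f(5) = 4·(-16) + 4·0 = -64
f(6) = 4·(-64) + 4·(-16) = -320
f(7) = 4·(-320) + 4·(-64) = -1536
f(8) = 4·(-1536) + 4·(-320) = -7424
f(9) = 4·(-7424) + 4·(-1536) = -35840
f(10) = 4·(-35840) + 4·(-7424) = -173056
f(11) = 4·(-173056) + 4·(-35840) = -835584

-835584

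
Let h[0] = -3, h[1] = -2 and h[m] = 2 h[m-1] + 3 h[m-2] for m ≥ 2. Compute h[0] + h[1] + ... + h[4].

h[2] = 2·(-2) + 3·(-3) = -13
h[3] = 2·(-13) + 3·(-2) = -32
h[4] = 2·(-32) + 3·(-13) = -103
Sum = (-3) + (-2) + (-13) + (-32) + (-103) = -153

-153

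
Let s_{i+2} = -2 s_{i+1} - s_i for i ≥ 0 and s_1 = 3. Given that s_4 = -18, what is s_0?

Let s_0 = z.
s_2 = -6 - z
s_3 = 9 + 2z
s_4 = -12 - 3z
So -12 - 3z = -18, giving z = 2.

2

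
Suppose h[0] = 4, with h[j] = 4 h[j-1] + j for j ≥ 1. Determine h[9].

h[1] = 4·4 + 1 = 17
h[2] = 4·17 + 2 = 70
h[3] = 4·70 + 3 = 283
h[4] = 4·283 + 4 = 1136
h[5] = 4·1136 + 5 = 4549
h[6] = 4·4549 + 6 = 18202
h[7] = 4·18202 + 7 = 72815
h[8] = 4·72815 + 8 = 291268
h[9] = 4·291268 + 9 = 1165081

1165081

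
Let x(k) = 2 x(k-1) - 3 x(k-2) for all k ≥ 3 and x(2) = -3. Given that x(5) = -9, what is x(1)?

Let x(1) = v.
x(3) = -6 - 3v
x(4) = -3 - 6v
x(5) = 12 - 3v
So 12 - 3v = -9, giving v = 7.

7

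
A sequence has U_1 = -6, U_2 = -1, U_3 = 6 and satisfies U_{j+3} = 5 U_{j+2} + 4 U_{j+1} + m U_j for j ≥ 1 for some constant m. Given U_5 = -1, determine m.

U_4 = 26 - 6m
U_5 = 154 - 31m
So 154 - 31m = -1, giving m = 5.

5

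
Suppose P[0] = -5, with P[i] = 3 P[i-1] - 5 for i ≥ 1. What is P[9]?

P[1] = 3*(-5) - 5 = -20
P[2] = 3*(-20) - 5 = -65
P[3] = 3*(-65) - 5 = -200
P[4] = 3*(-200) - 5 = -605
P[5] = 3*(-605) - 5 = -1820
P[6] = 3*(-1820) - 5 = -5465
P[7] = 3*(-5465) - 5 = -16400
P[8] = 3*(-16400) - 5 = -49205
P[9] = 3*(-49205) - 5 = -147620

-147620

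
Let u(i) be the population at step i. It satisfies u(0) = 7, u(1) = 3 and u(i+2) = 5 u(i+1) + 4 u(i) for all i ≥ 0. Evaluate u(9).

u(2) = 5(3) + 4(7) = 43
u(3) = 5(43) + 4(3) = 227
u(4) = 5(227) + 4(43) = 1307
u(5) = 5(1307) + 4(227) = 7443
u(6) = 5(7443) + 4(1307) = 42443
u(7) = 5(42443) + 4(7443) = 241987
u(8) = 5(241987) + 4(42443) = 1379707
u(9) = 5(1379707) + 4(241987) = 7866483

7866483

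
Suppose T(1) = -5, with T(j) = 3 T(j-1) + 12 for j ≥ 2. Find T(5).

75

T(2) = 3(-5) + 12 = -3
T(3) = 3(-3) + 12 = 3
T(4) = 3(3) + 12 = 21
T(5) = 3(21) + 12 = 75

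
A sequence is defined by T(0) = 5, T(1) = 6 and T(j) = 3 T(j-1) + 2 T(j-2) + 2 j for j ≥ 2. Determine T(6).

5280

T(2) = 3*6 + 2*5 + 4 = 32
T(3) = 3*32 + 2*6 + 6 = 114
T(4) = 3*114 + 2*32 + 8 = 414
T(5) = 3*414 + 2*114 + 10 = 1480
T(6) = 3*1480 + 2*414 + 12 = 5280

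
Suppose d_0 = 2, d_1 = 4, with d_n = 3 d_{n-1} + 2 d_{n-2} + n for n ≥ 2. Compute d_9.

d_2 = 3·4 + 2·2 + 2 = 18
d_3 = 3·18 + 2·4 + 3 = 65
d_4 = 3·65 + 2·18 + 4 = 235
d_5 = 3·235 + 2·65 + 5 = 840
d_6 = 3·840 + 2·235 + 6 = 2996
d_7 = 3·2996 + 2·840 + 7 = 10675
d_8 = 3·10675 + 2·2996 + 8 = 38025
d_9 = 3·38025 + 2·10675 + 9 = 135434

135434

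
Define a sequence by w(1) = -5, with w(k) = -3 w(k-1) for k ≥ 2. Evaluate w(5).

-405

w(2) = -3(-5) = 15
w(3) = -3(15) = -45
w(4) = -3(-45) = 135
w(5) = -3(135) = -405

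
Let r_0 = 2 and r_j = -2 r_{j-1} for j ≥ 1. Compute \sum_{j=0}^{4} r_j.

22

r_1 = -2(2) = -4
r_2 = -2(-4) = 8
r_3 = -2(8) = -16
r_4 = -2(-16) = 32
Sum = 2 + (-4) + 8 + (-16) + 32 = 22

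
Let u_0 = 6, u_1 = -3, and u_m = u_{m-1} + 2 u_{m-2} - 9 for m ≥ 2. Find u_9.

-1023

u_2 = (-3) + 2*6 - 9 = 0
u_3 = 0 + 2*(-3) - 9 = -15
u_4 = (-15) + 2*0 - 9 = -24
u_5 = (-24) + 2*(-15) - 9 = -63
u_6 = (-63) + 2*(-24) - 9 = -120
u_7 = (-120) + 2*(-63) - 9 = -255
u_8 = (-255) + 2*(-120) - 9 = -504
u_9 = (-504) + 2*(-255) - 9 = -1023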